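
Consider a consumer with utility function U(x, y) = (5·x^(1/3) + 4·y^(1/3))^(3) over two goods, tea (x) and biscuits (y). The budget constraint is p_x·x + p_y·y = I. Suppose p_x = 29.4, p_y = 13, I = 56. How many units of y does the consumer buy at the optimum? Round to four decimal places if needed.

y* = 2.2328

MU_x ∝ 5·x^(-2/3), MU_y ∝ 4·y^(-2/3), so MRS = (5/4)·(y/x)^(2/3) = p_x/p_y.
Solve for the ratio: y/x = [(4/5)·p_x/p_y]^(1.5).
Substitute y = (y/x)·x into the budget: x* = I/(p_x + p_y·(y/x)).
Numerically y/x = 2.433554, so x* = 56/(29.4 + 13·2.433554) = 0.9175 and y* = 2.433554·0.9175 = 2.2328.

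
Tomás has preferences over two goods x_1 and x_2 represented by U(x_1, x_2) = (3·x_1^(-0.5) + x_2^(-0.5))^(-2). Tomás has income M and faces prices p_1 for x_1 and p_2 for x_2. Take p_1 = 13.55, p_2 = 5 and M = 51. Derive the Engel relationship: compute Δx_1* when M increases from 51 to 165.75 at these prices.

Δx_1* = 6.2972

From the CES first-order condition, 3·(x_2/x_1)^(1.5) = p_1/p_2.
Hence x_2/x_1 = ((1/3)·p_1/p_2)^(1/(1.5)), i.e. raised to the 2/3 power.
With the ratio pinned down, the budget gives x_1* = M/(p_1 + p_2·(x_2/x_1)) and x_2* = (x_2/x_1)·x_1*.
Numerically x_2/x_1 = 0.93447, so x_1* = 51/(13.55 + 5·0.93447) = 2.7988.
At M' = 165.75: x_1* = 9.096. Change: 9.096 − 2.7988 = 6.2972.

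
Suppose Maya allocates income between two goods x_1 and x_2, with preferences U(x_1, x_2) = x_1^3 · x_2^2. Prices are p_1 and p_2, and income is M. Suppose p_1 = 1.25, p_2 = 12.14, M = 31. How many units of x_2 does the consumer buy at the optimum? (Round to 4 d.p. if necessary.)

x_2* = 1.0214

At p_1=1.25, p_2=12.14, M=31: x_2* = 0.4·31/12.14 = 1.0214.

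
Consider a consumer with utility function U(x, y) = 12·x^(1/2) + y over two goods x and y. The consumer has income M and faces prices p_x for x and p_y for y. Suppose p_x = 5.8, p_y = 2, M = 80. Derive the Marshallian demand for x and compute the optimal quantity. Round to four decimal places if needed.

x* = 4.2806

Thus x* = (6·p_y/p_x)² — independent of M — with the rest of income spent on y.
Plugging in: x* = (6·2/5.8)² = 4.2806.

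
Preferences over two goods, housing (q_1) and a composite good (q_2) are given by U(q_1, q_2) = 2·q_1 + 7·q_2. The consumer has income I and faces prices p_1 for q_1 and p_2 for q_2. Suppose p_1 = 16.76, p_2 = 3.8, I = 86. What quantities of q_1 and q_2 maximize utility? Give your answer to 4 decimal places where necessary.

q_1* = 0, q_2* = 22.6316

q_2 gives more utility per dollar, so spend all income on q_2: q_2* = I/p_2, q_1* = 0.
Numerically: q_1* = 0, q_2* = 22.6316.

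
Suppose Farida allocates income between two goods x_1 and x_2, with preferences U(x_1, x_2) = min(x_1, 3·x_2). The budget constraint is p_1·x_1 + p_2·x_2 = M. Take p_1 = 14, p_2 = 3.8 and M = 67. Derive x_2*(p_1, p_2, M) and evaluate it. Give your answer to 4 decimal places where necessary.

x_2* = 1.4629

Leontief preferences: the optimum is at the kink where x_1/3 = x_2/1, i.e. x_2 = (1/3)·x_1.
Budget: p_1·x_1 + p_2·(1/3)·x_1 = M, so (3·p_1 + p_2)·x_1 = 3·M.
Demand: x_1*(p_1,p_2,M) = 3·M/(3·p_1 + p_2), x_2* = M/(3·p_1 + p_2).
Here 3·14 + 3.8 = 45.8, giving x_2* = 1.4629.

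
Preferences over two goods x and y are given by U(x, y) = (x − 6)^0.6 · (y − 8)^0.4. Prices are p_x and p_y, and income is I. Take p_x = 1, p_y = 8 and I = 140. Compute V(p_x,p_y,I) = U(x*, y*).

V = 15.5445

This is Cobb-Douglas in (x−6, y−8): tangency gives 0.6·p_y·(y−8) = 0.4·p_x·(x−6).
After buying the subsistence bundle (6, 8), a share 0.6 of the remaining income goes to x: x* = 6 + 0.6·(I − 6p_x − 8p_y)/p_x.
Discretionary income = 140 − 6·1 − 8·8 = 70; x* = 6 + 0.6·70/1 = 48; y* = 8 + 0.4·70/8 = 11.5.
Utility at the optimum: U(48, 11.5) = 15.5445.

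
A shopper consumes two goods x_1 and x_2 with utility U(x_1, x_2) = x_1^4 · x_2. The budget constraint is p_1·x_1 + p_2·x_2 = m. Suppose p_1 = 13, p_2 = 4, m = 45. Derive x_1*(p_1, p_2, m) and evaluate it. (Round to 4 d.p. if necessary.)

The MRS is 4·x_2/x_1. Set MRS = p_1/p_2.
Rearranging, p_2·x_2 = (1/4)·p_1·x_1. Substituting into the budget gives p_1·x_1·(1 + (1/4)) = m.
Demand: x_1*(p_1,p_2,m) = 0.8·m/p_1 and x_2* = 0.2·m/p_2.
At p_1=13, p_2=4, m=45: x_1* = 0.8·45/13 = 2.7692.

x_1* = 2.7692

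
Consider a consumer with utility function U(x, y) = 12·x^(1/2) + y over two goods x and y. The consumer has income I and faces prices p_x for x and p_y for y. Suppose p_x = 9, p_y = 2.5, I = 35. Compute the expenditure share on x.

Set MRS = p_x/p_y: 6·x^(−1/2) = p_x/p_y.
Solve: √x = 6·p_y/p_x, so x*(p_x,p_y) = (6·p_y/p_x)², and y* = (I − p_x·x*)/p_y.
Plugging in: x* = (6·2.5/9)² = 2.7778, y* = 4.
Expenditure on x: 9·2.7778 = 25; share = 0.7143.

share on x = 0.7143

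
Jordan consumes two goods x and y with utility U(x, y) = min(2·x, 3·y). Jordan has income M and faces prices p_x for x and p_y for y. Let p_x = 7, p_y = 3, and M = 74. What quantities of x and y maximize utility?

With perfect complements, no substitution: consume in ratio x:y = 3:2.
Budget: p_x·x + p_y·(2/3)·x = M, so (3·p_x + 2·p_y)·x = 3·M.
Demand: x*(p_x,p_y,M) = 3·M/(3·p_x + 2·p_y), y* = 2·M/(3·p_x + 2·p_y).
Here 3·7 + 2·3 = 27, giving x* = 8.2222 and y* = 5.4815.

x* = 8.2222, y* = 5.4815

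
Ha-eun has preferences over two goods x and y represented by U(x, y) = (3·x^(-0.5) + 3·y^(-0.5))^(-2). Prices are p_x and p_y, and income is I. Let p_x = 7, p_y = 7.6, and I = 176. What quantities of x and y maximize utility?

MRS = MU_x/MU_y = (y/x)^(1.5). Set equal to p_x/p_y.
Solve for the ratio: y/x = [p_x/p_y]^(2/3).
With the ratio pinned down, the budget gives x* = I/(p_x + p_y·(y/x)) and y* = (y/x)·x*.
Numerically y/x = 0.94665, so x* = 176/(7 + 7.6·0.94665) = 12.3991 and y* = 0.94665·12.3991 = 11.7376.

x* = 12.3991, y* = 11.7376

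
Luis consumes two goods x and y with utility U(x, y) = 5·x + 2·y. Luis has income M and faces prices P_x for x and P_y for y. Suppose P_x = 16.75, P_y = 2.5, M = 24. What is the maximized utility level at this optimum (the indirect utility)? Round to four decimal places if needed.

Linear utility — the consumer picks whichever good has higher MU/price: 5/16.75 = 0.2985 vs 2/2.5 = 0.8.
y gives more utility per dollar, so spend all income on y: y* = M/P_y, x* = 0.
Numerically: x* = 0, y* = 9.6.
Utility at the optimum: U(0, 9.6) = 19.2.

V = 19.2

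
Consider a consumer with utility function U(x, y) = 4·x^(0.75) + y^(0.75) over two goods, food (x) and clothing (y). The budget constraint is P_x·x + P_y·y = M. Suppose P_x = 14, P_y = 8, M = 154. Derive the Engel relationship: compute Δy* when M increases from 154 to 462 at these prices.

Δy* = 0.7895

From the CES first-order condition, 4·(y/x)^(0.25) = P_x/P_y.
Hence y/x = ((1/4)·P_x/P_y)^(1/(0.25)), i.e. raised to the 4 power.
With the ratio pinned down, the budget gives x* = M/(P_x + P_y·(y/x)) and y* = (y/x)·x*.
Numerically y/x = 0.036636, so x* = 154/(14 + 8·0.036636) = 10.7744 and y* = 0.036636·10.7744 = 0.3947.
At M' = 462: y* = 1.1842. Change: 1.1842 − 0.3947 = 0.7895.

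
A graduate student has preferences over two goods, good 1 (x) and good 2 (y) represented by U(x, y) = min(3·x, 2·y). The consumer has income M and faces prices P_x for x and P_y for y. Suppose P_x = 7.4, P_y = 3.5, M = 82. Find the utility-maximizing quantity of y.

Demand: x*(P_x,P_y,M) = 2·M/(2·P_x + 3·P_y), y* = 3·M/(2·P_x + 3·P_y).
Here 2·7.4 + 3·3.5 = 25.3, giving y* = 9.7233.

y* = 9.7233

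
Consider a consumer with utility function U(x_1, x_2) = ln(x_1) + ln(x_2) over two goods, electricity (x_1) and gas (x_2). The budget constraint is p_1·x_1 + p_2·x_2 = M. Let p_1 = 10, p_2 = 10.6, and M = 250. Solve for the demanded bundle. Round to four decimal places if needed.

x_1* = 12.5, x_2* = 11.7925

Tangency: MRS = x_2/x_1 = p_1/p_2.
Rearranging, p_2·x_2 = p_1·x_1. Substituting into the budget gives p_1·x_1·(1 + 1) = M.
Demand: x_1*(p_1,p_2,M) = 0.5·M/p_1 and x_2* = 0.5·M/p_2.
At p_1=10, p_2=10.6, M=250: x_1* = 0.5·250/10 = 12.5, x_2* = 11.7925.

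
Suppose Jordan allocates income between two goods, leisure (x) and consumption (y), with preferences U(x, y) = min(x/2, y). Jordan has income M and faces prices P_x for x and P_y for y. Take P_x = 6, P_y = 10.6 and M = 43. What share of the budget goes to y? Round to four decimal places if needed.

share on y = 0.469

With perfect complements, no substitution: consume in ratio x:y = 2:1.
Budget: P_x·x + P_y·(1/2)·x = M, so (2·P_x + P_y)·x = 2·M.
Demand: x*(P_x,P_y,M) = 2·M/(2·P_x + P_y), y* = M/(2·P_x + P_y).
Here 2·6 + 10.6 = 22.6, giving x* = 3.8053 and y* = 1.9027.
Expenditure on y: 10.6·1.9027 = 20.1681; share = 0.469.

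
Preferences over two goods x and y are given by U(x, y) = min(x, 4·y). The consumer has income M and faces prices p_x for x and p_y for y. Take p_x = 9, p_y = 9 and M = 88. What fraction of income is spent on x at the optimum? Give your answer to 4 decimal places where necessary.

Leontief preferences: the optimum is at the kink where x/4 = y/1, i.e. y = (1/4)·x.
Budget: p_x·x + p_y·(1/4)·x = M, so (4·p_x + p_y)·x = 4·M.
Demand: x*(p_x,p_y,M) = 4·M/(4·p_x + p_y), y* = M/(4·p_x + p_y).
Here 4·9 + 9 = 45, giving x* = 7.8222 and y* = 1.9556.
Expenditure on x: 9·7.8222 = 70.4; share = 0.8.

share on x = 0.8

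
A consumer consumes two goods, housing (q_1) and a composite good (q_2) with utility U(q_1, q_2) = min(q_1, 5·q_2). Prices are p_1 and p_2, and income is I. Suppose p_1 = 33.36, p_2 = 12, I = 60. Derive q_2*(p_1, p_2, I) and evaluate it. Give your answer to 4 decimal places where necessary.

q_2* = 0.3356

Leontief preferences: the optimum is at the kink where q_1/5 = q_2/1, i.e. q_2 = (1/5)·q_1.
Budget: p_1·q_1 + p_2·(1/5)·q_1 = I, so (5·p_1 + p_2)·q_1 = 5·I.
Demand: q_1*(p_1,p_2,I) = 5·I/(5·p_1 + p_2), q_2* = I/(5·p_1 + p_2).
Here 5·33.36 + 12 = 178.8, giving q_2* = 0.3356.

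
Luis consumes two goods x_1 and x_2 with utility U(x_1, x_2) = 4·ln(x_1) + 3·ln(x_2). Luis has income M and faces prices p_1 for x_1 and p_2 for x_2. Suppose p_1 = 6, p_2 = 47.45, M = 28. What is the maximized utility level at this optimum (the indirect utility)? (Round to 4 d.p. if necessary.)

Tangency: MRS = (4/3)·x_2/x_1 = p_1/p_2.
So 4·p_2·x_2 = 3·p_1·x_1; combined with the budget, a share 4/7 of income goes to x_1.
Demand: x_1*(p_1,p_2,M) = 4/7·M/p_1 and x_2* = 3/7·M/p_2.
At p_1=6, p_2=47.45, M=28: x_1* = 4/7·28/6 = 2.6667, x_2* = 0.2529.
Utility at the optimum: U(2.6667, 0.2529) = -0.201.

V = -0.201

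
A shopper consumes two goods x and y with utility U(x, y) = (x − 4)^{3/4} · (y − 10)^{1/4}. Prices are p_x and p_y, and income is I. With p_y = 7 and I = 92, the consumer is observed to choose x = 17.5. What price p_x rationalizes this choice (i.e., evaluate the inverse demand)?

p_x = 1

This is Cobb-Douglas in (x−4, y−10): tangency gives 0.75·p_y·(y−10) = 0.25·p_x·(x−4).
After buying the subsistence bundle (4, 10), a share 0.75 of the remaining income goes to x: x* = 4 + 0.75·(I − 4p_x − 10p_y)/p_x.
Set x* = 17.5 in the demand function and solve for p_x: p_x = 1.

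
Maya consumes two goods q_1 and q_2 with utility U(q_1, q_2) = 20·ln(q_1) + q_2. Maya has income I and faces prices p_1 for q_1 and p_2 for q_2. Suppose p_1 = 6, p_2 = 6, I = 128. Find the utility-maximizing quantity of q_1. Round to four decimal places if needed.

MU_q_1 = 20/q_1, MU_q_2 = 1. Tangency: 20/q_1 = p_1/p_2.
So q_1*(p_1,p_2) = 20·p_2/p_1, independent of income; and q_2* = (I − 20·p_2)/p_2.
At the given prices: q_1* = 20·6/6 = 20.

q_1* = 20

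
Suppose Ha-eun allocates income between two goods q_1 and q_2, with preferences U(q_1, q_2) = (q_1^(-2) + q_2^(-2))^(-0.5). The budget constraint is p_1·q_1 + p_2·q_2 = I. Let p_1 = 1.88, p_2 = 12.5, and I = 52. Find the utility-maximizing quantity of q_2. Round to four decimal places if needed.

From the CES first-order condition, (q_2/q_1)^(3) = p_1/p_2.
Solve for the ratio: q_2/q_1 = [p_1/p_2]^(1/3).
Substitute q_2 = (q_2/q_1)·q_1 into the budget: q_1* = I/(p_1 + p_2·(q_2/q_1)).
Numerically q_2/q_1 = 0.531801, so q_1* = 52/(1.88 + 12.5·0.531801) = 6.0979 and q_2* = 0.531801·6.0979 = 3.2429.

q_2* = 3.2429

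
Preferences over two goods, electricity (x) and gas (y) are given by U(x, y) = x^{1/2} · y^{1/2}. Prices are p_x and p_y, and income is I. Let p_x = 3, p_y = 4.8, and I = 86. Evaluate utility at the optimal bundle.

V = 11.3315

Tangency: MRS = y/x = p_x/p_y.
Rearranging, p_y·y = p_x·x. Substituting into the budget gives p_x·x·(1 + 1) = I.
Demand: x*(p_x,p_y,I) = 0.5·I/p_x and y* = 0.5·I/p_y.
At p_x=3, p_y=4.8, I=86: x* = 0.5·86/3 = 14.3333, y* = 8.9583.
Utility at the optimum: U(14.3333, 8.9583) = 11.3315.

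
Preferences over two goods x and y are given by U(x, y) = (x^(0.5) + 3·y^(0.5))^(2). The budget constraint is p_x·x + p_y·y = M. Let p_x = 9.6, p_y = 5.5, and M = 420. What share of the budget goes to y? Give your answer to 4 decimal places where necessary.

Substitute y = (y/x)·x into the budget: x* = M/(p_x + p_y·(y/x)).
Numerically y/x = 27.419504, so x* = 420/(9.6 + 5.5·27.419504) = 2.6183 and y* = 27.419504·2.6183 = 71.7935.
Expenditure on y: 5.5·71.7935 = 394.864; share = 0.9402.

share on y = 0.9402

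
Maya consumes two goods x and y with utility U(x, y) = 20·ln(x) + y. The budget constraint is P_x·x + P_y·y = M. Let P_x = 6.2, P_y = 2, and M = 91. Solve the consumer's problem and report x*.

Set MRS = P_x/P_y: (20/x)/1 = P_x/P_y.
So x*(P_x,P_y) = 20·P_y/P_x, independent of income; and y* = (M − 20·P_y)/P_y.
At the given prices: x* = 20·2/6.2 = 6.4516.

x* = 6.4516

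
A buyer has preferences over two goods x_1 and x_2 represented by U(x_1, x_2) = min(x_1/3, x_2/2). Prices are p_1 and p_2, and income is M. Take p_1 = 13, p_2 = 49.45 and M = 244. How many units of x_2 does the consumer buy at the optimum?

x_2* = 3.5388

Demand: x_1*(p_1,p_2,M) = 3·M/(3·p_1 + 2·p_2), x_2* = 2·M/(3·p_1 + 2·p_2).
Here 3·13 + 2·49.45 = 137.9, giving x_2* = 3.5388.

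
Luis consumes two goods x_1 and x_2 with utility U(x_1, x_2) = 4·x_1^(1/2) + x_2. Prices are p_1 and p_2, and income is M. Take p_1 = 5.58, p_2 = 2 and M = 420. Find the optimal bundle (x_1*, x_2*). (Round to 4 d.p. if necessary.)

x_1* = 0.5139, x_2* = 208.5663

MU_x_1 = 2/√x_1, MU_x_2 = 1. Tangency: 2/√x_1 = p_1/p_2.
Thus x_1* = (2·p_2/p_1)² — independent of M — with the rest of income spent on x_2.
Plugging in: x_1* = (2·2/5.58)² = 0.5139, x_2* = 208.5663.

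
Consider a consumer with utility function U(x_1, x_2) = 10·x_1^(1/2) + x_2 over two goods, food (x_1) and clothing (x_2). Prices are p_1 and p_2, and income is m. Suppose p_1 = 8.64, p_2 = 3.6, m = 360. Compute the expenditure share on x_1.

MU_x_1 = 5/√x_1, MU_x_2 = 1. Tangency: 5/√x_1 = p_1/p_2.
Thus x_1* = (5·p_2/p_1)² — independent of m — with the rest of income spent on x_2.
Plugging in: x_1* = (5·3.6/8.64)² = 4.3403, x_2* = 89.5833.
Expenditure on x_1: 8.64·4.3403 = 37.5; share = 0.1042.

share on x_1 = 0.1042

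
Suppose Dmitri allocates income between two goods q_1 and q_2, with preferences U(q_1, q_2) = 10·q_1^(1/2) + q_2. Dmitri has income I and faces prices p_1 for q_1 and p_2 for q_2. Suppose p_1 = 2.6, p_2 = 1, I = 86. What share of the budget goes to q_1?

Solve: √q_1 = 5·p_2/p_1, so q_1*(p_1,p_2) = (5·p_2/p_1)², and q_2* = (I − p_1·q_1*)/p_2.
Plugging in: q_1* = (5·1/2.6)² = 3.6982, q_2* = 76.3846.
Expenditure on q_1: 2.6·3.6982 = 9.6154; share = 0.1118.

share on q_1 = 0.1118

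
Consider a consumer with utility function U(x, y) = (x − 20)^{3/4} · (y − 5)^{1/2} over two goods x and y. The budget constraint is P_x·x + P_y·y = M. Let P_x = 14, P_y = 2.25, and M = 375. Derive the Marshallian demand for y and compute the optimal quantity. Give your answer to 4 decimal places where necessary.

Discretionary income = 375 − 20·14 − 5·2.25 = 83.75; y* = 5 + 0.4·83.75/2.25 = 19.8889.

y* = 19.8889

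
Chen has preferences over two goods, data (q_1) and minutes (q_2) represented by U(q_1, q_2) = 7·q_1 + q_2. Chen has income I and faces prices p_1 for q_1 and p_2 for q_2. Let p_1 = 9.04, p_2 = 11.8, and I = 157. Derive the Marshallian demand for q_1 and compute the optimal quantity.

Linear utility — the consumer picks whichever good has higher MU/price: 7/9.04 = 0.7743 vs 1/11.8 = 0.0847.
q_1 gives more utility per dollar, so spend all income on q_1: q_1* = I/p_1, q_2* = 0.
Numerically: q_1* = 17.3673, q_2* = 0.

q_1* = 17.3673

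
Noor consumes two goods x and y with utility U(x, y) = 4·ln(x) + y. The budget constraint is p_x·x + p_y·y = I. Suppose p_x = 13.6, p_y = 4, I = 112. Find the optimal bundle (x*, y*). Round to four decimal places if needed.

x* = 1.1765, y* = 24

Set MRS = p_x/p_y: (4/x)/1 = p_x/p_y.
So x*(p_x,p_y) = 4·p_y/p_x, independent of income; and y* = (I − 4·p_y)/p_y.
At the given prices: x* = 4·4/13.6 = 1.1765, and y* = 24.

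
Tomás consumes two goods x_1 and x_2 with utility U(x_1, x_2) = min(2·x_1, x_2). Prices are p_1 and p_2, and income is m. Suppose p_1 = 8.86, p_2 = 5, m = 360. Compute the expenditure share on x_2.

Leontief preferences: the optimum is at the kink where x_1/1 = x_2/2, i.e. x_2 = 2·x_1.
Budget: p_1·x_1 + p_2·2·x_1 = m, so (p_1 + 2·p_2)·x_1 = m.
Demand: x_1*(p_1,p_2,m) = m/(p_1 + 2·p_2), x_2* = 2·m/(p_1 + 2·p_2).
Here 8.86 + 2·5 = 18.86, giving x_1* = 19.088 and x_2* = 38.176.
Expenditure on x_2: 5·38.176 = 190.8802; share = 0.5302.

share on x_2 = 0.5302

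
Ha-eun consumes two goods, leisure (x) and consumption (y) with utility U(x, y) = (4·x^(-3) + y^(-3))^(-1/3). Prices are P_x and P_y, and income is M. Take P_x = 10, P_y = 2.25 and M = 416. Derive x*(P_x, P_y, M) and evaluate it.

MRS = MU_x/MU_y = 4·(y/x)^(4). Set equal to P_x/P_y.
Hence y/x = ((1/4)·P_x/P_y)^(1/(4)), i.e. raised to the 0.25 power.
With the ratio pinned down, the budget gives x* = M/(P_x + P_y·(y/x)) and y* = (y/x)·x*.
Numerically y/x = 1.02669, so x* = 416/(10 + 2.25·1.02669) = 33.7935.

x* = 33.7935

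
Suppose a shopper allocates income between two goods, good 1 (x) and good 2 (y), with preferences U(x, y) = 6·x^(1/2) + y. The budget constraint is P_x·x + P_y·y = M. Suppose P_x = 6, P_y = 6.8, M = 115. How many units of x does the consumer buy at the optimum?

x* = 11.56

Set MRS = P_x/P_y: 3·x^(−1/2) = P_x/P_y.
Solve: √x = 3·P_y/P_x, so x*(P_x,P_y) = (3·P_y/P_x)², and y* = (M − P_x·x*)/P_y.
Plugging in: x* = (3·6.8/6)² = 11.56.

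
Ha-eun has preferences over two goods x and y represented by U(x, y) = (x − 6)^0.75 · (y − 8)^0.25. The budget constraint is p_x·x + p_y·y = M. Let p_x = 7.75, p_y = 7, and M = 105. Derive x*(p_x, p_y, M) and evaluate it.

Let x' = x−6, y' = y−8. MRS = 3·y'/x' = p_x/p_y.
Substituting into the budget: x* = 6 + 0.75·(M − 6·p_x − 8·p_y)/p_x, and y* = 8 + 0.25·(…)/p_y.
Discretionary income = 105 − 6·7.75 − 8·7 = 2.5; x* = 6 + 0.75·2.5/7.75 = 6.2419.

x* = 6.2419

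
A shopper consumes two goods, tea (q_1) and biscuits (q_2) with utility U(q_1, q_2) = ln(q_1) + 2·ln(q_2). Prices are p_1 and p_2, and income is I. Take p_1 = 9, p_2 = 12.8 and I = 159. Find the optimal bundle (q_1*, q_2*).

q_1* = 5.8889, q_2* = 8.2812

MU_q_1/MU_q_2 = (q_2)/(2·q_1); tangency sets this equal to p_1/p_2.
Rearranging, p_2·q_2 = 2·p_1·q_1. Substituting into the budget gives p_1·q_1·(1 + 2) = I.
Demand: q_1*(p_1,p_2,I) = 1/3·I/p_1 and q_2* = 2/3·I/p_2.
At p_1=9, p_2=12.8, I=159: q_1* = 1/3·159/9 = 5.8889, q_2* = 8.2812.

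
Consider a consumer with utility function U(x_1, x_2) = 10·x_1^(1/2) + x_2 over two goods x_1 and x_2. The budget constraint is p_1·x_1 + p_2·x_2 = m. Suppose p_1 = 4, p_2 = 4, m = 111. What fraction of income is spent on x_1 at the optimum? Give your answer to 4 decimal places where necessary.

MU_x_1 = 5/√x_1, MU_x_2 = 1. Tangency: 5/√x_1 = p_1/p_2.
Solve: √x_1 = 5·p_2/p_1, so x_1*(p_1,p_2) = (5·p_2/p_1)², and x_2* = (m − p_1·x_1*)/p_2.
Plugging in: x_1* = (5·4/4)² = 25, x_2* = 2.75.
Expenditure on x_1: 4·25 = 100; share = 0.9009.

share on x_1 = 0.9009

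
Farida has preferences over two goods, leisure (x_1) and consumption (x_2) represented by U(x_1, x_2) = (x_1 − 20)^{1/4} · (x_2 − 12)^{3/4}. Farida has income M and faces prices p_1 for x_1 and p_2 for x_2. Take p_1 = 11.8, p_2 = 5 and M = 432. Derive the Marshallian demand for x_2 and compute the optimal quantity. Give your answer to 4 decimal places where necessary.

This is Cobb-Douglas in (x_1−20, x_2−12): tangency gives 0.25·p_2·(x_2−12) = 0.75·p_1·(x_1−20).
Substituting into the budget: x_1* = 20 + 0.25·(M − 20·p_1 − 12·p_2)/p_1, and x_2* = 12 + 0.75·(…)/p_2.
Discretionary income = 432 − 20·11.8 − 12·5 = 136; x_2* = 12 + 0.75·136/5 = 32.4.

x_2* = 32.4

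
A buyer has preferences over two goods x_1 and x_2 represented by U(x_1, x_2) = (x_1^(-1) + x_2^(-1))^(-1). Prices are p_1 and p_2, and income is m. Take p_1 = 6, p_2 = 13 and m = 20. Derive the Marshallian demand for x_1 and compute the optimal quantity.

x_1* = 1.3485

MU_x_1 ∝ x_1^(-2), MU_x_2 ∝ x_2^(-2), so MRS = (x_2/x_1)^(2) = p_1/p_2.
Hence x_2/x_1 = (p_1/p_2)^(1/(2)), i.e. raised to the 0.5 power.
Substitute x_2 = (x_2/x_1)·x_1 into the budget: x_1* = m/(p_1 + p_2·(x_2/x_1)).
Numerically x_2/x_1 = 0.679366, so x_1* = 20/(6 + 13·0.679366) = 1.3485.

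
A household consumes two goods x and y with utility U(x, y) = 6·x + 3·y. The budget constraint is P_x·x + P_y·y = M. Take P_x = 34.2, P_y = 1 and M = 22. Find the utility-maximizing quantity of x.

Linear utility — the consumer picks whichever good has higher MU/price: 6/34.2 = 0.1754 vs 3/1 = 3.
y gives more utility per dollar, so spend all income on y: y* = M/P_y, x* = 0.
Numerically: x* = 0, y* = 22.

x* = 0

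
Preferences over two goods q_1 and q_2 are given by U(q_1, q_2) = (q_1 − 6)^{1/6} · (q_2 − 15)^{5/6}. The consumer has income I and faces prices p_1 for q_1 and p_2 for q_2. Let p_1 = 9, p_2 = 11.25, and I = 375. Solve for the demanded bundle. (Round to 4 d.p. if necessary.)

MRS = (1/5)·(q_2−15)/(q_1−6). Tangency with p_1/p_2 gives q_2−15 = 5·(p_1/p_2)·(q_1−6).
After buying the subsistence bundle (6, 15), a share 1/6 of the remaining income goes to q_1: q_1* = 6 + 1/6·(I − 6p_1 − 15p_2)/p_1.
Discretionary income = 375 − 6·9 − 15·11.25 = 152.25; q_1* = 6 + 1/6·152.25/9 = 8.8194; q_2* = 15 + 5/6·152.25/11.25 = 26.2778.

q_1* = 8.8194, q_2* = 26.2778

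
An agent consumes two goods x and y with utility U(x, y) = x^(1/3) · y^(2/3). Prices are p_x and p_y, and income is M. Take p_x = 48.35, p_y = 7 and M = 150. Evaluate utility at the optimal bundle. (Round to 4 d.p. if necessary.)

V = 5.9538

MU_x/MU_y = (1/3·y)/(2/3·x); tangency sets this equal to p_x/p_y.
Rearranging, p_y·y = 2·p_x·x. Substituting into the budget gives p_x·x·(1 + 2) = M.
Demand: x*(p_x,p_y,M) = 1/3·M/p_x and y* = 2/3·M/p_y.
At p_x=48.35, p_y=7, M=150: x* = 1/3·150/48.35 = 1.0341, y* = 14.2857.
Utility at the optimum: U(1.0341, 14.2857) = 5.9538.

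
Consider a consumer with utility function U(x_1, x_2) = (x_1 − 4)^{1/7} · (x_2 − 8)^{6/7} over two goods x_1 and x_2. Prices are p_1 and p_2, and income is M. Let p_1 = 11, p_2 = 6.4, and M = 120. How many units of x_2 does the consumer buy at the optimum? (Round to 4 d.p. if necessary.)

Let x_1' = x_1−4, x_2' = x_2−8. MRS = (1/6)·x_2'/x_1' = p_1/p_2.
Substituting into the budget: x_1* = 4 + 1/7·(M − 4·p_1 − 8·p_2)/p_1, and x_2* = 8 + 6/7·(…)/p_2.
Discretionary income = 120 − 4·11 − 8·6.4 = 24.8; x_2* = 8 + 6/7·24.8/6.4 = 11.3214.

x_2* = 11.3214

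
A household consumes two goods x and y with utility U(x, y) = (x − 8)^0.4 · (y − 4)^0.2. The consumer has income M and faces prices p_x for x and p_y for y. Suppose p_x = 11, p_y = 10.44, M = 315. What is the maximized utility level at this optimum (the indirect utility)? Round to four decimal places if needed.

V = 3.7539

MRS = 2·(y−4)/(x−8). Tangency with p_x/p_y gives y−4 = (1/2)·(p_x/p_y)·(x−8).
Substituting into the budget: x* = 8 + 2/3·(M − 8·p_x − 4·p_y)/p_x, and y* = 4 + 1/3·(…)/p_y.
Discretionary income = 315 − 8·11 − 4·10.44 = 185.24; x* = 8 + 2/3·185.24/11 = 19.2267; y* = 4 + 1/3·185.24/10.44 = 9.9144.
Utility at the optimum: U(19.2267, 9.9144) = 3.7539.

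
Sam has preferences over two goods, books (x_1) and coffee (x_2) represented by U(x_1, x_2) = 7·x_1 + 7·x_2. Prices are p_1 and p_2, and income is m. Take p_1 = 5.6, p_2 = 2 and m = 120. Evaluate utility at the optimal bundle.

V = 420

Linear utility — the consumer picks whichever good has higher MU/price: 7/5.6 = 1.25 vs 7/2 = 3.5.
x_2 gives more utility per dollar, so spend all income on x_2: x_2* = m/p_2, x_1* = 0.
Numerically: x_1* = 0, x_2* = 60.
Utility at the optimum: U(0, 60) = 420.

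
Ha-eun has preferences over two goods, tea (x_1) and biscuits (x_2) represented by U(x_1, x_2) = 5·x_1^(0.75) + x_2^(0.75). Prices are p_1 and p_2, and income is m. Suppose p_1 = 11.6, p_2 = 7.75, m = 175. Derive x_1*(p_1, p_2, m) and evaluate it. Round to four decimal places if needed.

x_1* = 15.0057

With the ratio pinned down, the budget gives x_1* = m/(p_1 + p_2·(x_2/x_1)) and x_2* = (x_2/x_1)·x_1*.
Numerically x_2/x_1 = 0.008031, so x_1* = 175/(11.6 + 7.75·0.008031) = 15.0057.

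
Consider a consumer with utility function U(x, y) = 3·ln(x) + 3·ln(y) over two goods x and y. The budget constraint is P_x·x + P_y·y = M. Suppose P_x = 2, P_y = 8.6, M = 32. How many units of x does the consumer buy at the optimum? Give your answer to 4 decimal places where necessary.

x* = 8

MU_x/MU_y = (3·y)/(3·x); tangency sets this equal to P_x/P_y.
So 3·P_y·y = 3·P_x·x; combined with the budget, a share 0.5 of income goes to x.
Demand: x*(P_x,P_y,M) = 0.5·M/P_x and y* = 0.5·M/P_y.
At P_x=2, P_y=8.6, M=32: x* = 0.5·32/2 = 8.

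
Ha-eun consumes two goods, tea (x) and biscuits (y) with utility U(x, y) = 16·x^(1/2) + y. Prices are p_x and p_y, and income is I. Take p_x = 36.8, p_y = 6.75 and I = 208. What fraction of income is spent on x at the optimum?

share on x = 0.381

Utility is quasi-linear in y; the FOC for x is 8/√x = p_x/p_y.
Solve: √x = 8·p_y/p_x, so x*(p_x,p_y) = (8·p_y/p_x)², and y* = (I − p_x·x*)/p_y.
Plugging in: x* = (8·6.75/36.8)² = 2.1532, y* = 19.0757.
Expenditure on x: 36.8·2.1532 = 79.2391; share = 0.381.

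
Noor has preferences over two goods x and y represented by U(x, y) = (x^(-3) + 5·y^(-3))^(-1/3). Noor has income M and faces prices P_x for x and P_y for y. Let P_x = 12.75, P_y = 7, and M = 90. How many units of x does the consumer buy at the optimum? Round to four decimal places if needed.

x* = 3.613

From the CES first-order condition, (1/5)·(y/x)^(4) = P_x/P_y.
Solve for the ratio: y/x = [5·P_x/P_y]^(0.25).
Substitute y = (y/x)·x into the budget: x* = M/(P_x + P_y·(y/x)).
Numerically y/x = 1.737183, so x* = 90/(12.75 + 7·1.737183) = 3.613.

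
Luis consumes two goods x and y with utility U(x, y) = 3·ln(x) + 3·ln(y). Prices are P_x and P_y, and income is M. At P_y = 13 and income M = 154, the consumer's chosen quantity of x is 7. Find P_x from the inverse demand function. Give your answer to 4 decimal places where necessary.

P_x = 11

Tangency: MRS = y/x = P_x/P_y.
Rearranging, P_y·y = P_x·x. Substituting into the budget gives P_x·x·(1 + 1) = M.
Demand: x*(P_x,P_y,M) = 0.5·M/P_x and y* = 0.5·M/P_y.
Set x* = 7 in the demand function and solve for P_x: P_x = 11.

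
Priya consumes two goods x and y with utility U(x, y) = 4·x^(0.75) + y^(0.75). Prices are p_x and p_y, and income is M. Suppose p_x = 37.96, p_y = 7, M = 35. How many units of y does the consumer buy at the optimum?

MU_x ∝ 4·x^(-0.25), MU_y ∝ y^(-0.25), so MRS = 4·(y/x)^(0.25) = p_x/p_y.
Solve for the ratio: y/x = [(1/4)·p_x/p_y]^(4).
Substitute y = (y/x)·x into the budget: x* = M/(p_x + p_y·(y/x)).
Numerically y/x = 3.378101, so x* = 35/(37.96 + 7·3.378101) = 0.5681 and y* = 3.378101·0.5681 = 1.9192.

y* = 1.9192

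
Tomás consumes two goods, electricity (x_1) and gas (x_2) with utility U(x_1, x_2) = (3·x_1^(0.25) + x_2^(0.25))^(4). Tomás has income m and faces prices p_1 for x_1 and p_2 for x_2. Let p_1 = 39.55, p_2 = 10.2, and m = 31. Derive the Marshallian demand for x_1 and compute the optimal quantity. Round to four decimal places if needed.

x_1* = 0.575

Numerically x_2/x_1 = 1.407884, so x_1* = 31/(39.55 + 10.2·1.407884) = 0.575.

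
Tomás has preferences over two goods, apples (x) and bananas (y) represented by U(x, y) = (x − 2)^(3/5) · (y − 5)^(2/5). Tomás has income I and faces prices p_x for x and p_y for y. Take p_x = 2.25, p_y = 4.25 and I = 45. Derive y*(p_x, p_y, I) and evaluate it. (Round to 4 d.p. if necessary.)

y* = 6.8118

After buying the subsistence bundle (2, 5), a share 0.6 of the remaining income goes to x: x* = 2 + 0.6·(I − 2p_x − 5p_y)/p_x.
Discretionary income = 45 − 2·2.25 − 5·4.25 = 19.25; y* = 5 + 0.4·19.25/4.25 = 6.8118.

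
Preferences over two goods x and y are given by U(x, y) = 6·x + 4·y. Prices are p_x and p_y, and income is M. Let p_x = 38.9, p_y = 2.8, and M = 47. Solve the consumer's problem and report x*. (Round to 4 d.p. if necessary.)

Perfect substitutes: compare marginal utility per dollar. 6/p_x vs 4/p_y → 0.1542 vs 1.4286.
y gives more utility per dollar, so spend all income on y: y* = M/p_y, x* = 0.
Numerically: x* = 0, y* = 16.7857.

x* = 0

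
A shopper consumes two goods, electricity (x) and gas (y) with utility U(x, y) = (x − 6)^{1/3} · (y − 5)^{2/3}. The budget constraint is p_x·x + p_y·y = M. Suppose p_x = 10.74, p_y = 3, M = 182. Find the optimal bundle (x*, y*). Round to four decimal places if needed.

x* = 9.1831, y* = 27.7911

MRS = (1/2)·(y−5)/(x−6). Tangency with p_x/p_y gives y−5 = 2·(p_x/p_y)·(x−6).
After buying the subsistence bundle (6, 5), a share 1/3 of the remaining income goes to x: x* = 6 + 1/3·(M − 6p_x − 5p_y)/p_x.
Discretionary income = 182 − 6·10.74 − 5·3 = 102.56; x* = 6 + 1/3·102.56/10.74 = 9.1831; y* = 5 + 2/3·102.56/3 = 27.7911.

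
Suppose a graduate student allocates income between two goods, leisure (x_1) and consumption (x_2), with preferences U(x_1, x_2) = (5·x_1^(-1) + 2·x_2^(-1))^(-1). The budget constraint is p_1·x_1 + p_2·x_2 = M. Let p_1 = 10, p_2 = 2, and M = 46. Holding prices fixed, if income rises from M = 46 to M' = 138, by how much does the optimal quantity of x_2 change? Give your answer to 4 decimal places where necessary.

Δx_2* = 10.1421

MU_x_1 ∝ 5·x_1^(-2), MU_x_2 ∝ 2·x_2^(-2), so MRS = (5/2)·(x_2/x_1)^(2) = p_1/p_2.
Hence x_2/x_1 = ((2/5)·p_1/p_2)^(1/(2)), i.e. raised to the 0.5 power.
Substitute x_2 = (x_2/x_1)·x_1 into the budget: x_1* = M/(p_1 + p_2·(x_2/x_1)).
Numerically x_2/x_1 = 1.414214, so x_1* = 46/(10 + 2·1.414214) = 3.5858 and x_2* = 1.414214·3.5858 = 5.0711.
At M' = 138: x_2* = 15.2132. Change: 15.2132 − 5.0711 = 10.1421.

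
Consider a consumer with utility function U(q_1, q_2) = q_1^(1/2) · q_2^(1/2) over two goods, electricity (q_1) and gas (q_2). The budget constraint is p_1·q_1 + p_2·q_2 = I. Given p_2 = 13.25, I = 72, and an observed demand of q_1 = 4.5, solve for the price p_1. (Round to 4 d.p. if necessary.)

p_1 = 8

The MRS is q_2/q_1. Set MRS = p_1/p_2.
Rearranging, p_2·q_2 = p_1·q_1. Substituting into the budget gives p_1·q_1·(1 + 1) = I.
Demand: q_1*(p_1,p_2,I) = 0.5·I/p_1 and q_2* = 0.5·I/p_2.
Set q_1* = 4.5 in the demand function and solve for p_1: p_1 = 8.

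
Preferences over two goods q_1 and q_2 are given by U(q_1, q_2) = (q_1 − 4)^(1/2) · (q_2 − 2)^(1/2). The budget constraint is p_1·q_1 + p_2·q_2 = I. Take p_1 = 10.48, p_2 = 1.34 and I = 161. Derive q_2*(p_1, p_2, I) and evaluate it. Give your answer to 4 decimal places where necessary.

Let q_1' = q_1−4, q_2' = q_2−2. MRS = q_2'/q_1' = p_1/p_2.
Substituting into the budget: q_1* = 4 + 0.5·(I − 4·p_1 − 2·p_2)/p_1, and q_2* = 2 + 0.5·(…)/p_2.
Discretionary income = 161 − 4·10.48 − 2·1.34 = 116.4; q_2* = 2 + 0.5·116.4/1.34 = 45.4328.

q_2* = 45.4328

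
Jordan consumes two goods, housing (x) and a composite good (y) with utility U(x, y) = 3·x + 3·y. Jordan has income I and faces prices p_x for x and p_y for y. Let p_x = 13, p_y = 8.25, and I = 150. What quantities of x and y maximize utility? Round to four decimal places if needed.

y gives more utility per dollar, so spend all income on y: y* = I/p_y, x* = 0.
Numerically: x* = 0, y* = 18.1818.

x* = 0, y* = 18.1818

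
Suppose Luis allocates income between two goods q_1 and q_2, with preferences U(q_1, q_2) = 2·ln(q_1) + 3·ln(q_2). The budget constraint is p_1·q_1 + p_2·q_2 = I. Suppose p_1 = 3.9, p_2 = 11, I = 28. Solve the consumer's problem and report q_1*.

Demand: q_1*(p_1,p_2,I) = 0.4·I/p_1 and q_2* = 0.6·I/p_2.
At p_1=3.9, p_2=11, I=28: q_1* = 0.4·28/3.9 = 2.8718.

q_1* = 2.8718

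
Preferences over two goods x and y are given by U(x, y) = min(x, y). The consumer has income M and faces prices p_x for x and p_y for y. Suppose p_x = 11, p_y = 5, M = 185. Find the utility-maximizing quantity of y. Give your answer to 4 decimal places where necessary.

y* = 11.5625

With perfect complements, no substitution: consume in ratio x:y = 1:1.
Budget: p_x·x + p_y·x = M, so (p_x + p_y)·x = M.
Demand: x*(p_x,p_y,M) = M/(p_x + p_y), y* = M/(p_x + p_y).
Here 11 + 5 = 16, giving y* = 11.5625.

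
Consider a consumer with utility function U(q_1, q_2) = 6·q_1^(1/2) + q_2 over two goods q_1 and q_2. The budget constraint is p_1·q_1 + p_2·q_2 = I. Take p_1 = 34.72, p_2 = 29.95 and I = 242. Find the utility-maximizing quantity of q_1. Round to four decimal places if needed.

MU_q_1 = 3/√q_1, MU_q_2 = 1. Tangency: 3/√q_1 = p_1/p_2.
Thus q_1* = (3·p_2/p_1)² — independent of I — with the rest of income spent on q_2.
Plugging in: q_1* = (3·29.95/34.72)² = 6.6969.

q_1* = 6.6969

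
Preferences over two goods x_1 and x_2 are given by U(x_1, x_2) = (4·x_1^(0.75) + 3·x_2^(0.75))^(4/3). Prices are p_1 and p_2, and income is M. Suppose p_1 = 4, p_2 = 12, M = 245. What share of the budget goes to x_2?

share on x_2 = 0.0116

MRS = MU_x_1/MU_x_2 = (4/3)·(x_2/x_1)^(0.25). Set equal to p_1/p_2.
Solve for the ratio: x_2/x_1 = [(3/4)·p_1/p_2]^(4).
With the ratio pinned down, the budget gives x_1* = M/(p_1 + p_2·(x_2/x_1)) and x_2* = (x_2/x_1)·x_1*.
Numerically x_2/x_1 = 0.003906, so x_1* = 245/(4 + 12·0.003906) = 60.5405 and x_2* = 0.003906·60.5405 = 0.2365.
Expenditure on x_2: 12·0.2365 = 2.8378; share = 0.0116.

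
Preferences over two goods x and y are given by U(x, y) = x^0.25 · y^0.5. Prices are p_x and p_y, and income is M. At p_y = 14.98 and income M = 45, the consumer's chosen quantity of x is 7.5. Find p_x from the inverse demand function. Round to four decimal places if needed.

The MRS is (1/2)·y/x. Set MRS = p_x/p_y.
Rearranging, p_y·y = 2·p_x·x. Substituting into the budget gives p_x·x·(1 + 2) = M.
Demand: x*(p_x,p_y,M) = 1/3·M/p_x and y* = 2/3·M/p_y.
Set x* = 7.5 in the demand function and solve for p_x: p_x = 2.

p_x = 2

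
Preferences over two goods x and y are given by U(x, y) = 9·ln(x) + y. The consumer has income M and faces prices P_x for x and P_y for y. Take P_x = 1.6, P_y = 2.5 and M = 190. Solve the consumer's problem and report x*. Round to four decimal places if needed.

x* = 14.0625

Set MRS = P_x/P_y: (9/x)/1 = P_x/P_y.
So x*(P_x,P_y) = 9·P_y/P_x, independent of income; and y* = (M − 9·P_y)/P_y.
At the given prices: x* = 9·2.5/1.6 = 14.0625.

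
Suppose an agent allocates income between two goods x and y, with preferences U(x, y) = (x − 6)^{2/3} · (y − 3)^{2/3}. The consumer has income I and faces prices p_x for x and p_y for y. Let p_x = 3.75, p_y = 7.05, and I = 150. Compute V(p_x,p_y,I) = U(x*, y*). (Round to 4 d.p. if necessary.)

This is Cobb-Douglas in (x−6, y−3): tangency gives 2/3·p_y·(y−3) = 2/3·p_x·(x−6).
After buying the subsistence bundle (6, 3), a share 0.5 of the remaining income goes to x: x* = 6 + 0.5·(I − 6p_x − 3p_y)/p_x.
Discretionary income = 150 − 6·3.75 − 3·7.05 = 106.35; x* = 6 + 0.5·106.35/3.75 = 20.18; y* = 3 + 0.5·106.35/7.05 = 10.5426.
Utility at the optimum: U(20.18, 10.5426) = 22.5318.

V = 22.5318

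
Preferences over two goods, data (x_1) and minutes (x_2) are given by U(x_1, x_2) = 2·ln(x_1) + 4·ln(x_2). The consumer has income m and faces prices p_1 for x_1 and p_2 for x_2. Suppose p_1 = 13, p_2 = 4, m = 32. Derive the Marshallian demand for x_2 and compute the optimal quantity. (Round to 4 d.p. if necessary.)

x_2* = 5.3333

At p_1=13, p_2=4, m=32: x_2* = 2/3·32/4 = 5.3333.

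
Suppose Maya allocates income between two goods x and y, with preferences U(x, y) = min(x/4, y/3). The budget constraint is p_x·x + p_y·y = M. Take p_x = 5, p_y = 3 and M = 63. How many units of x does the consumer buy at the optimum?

x* = 8.6897

Here 4·5 + 3·3 = 29, giving x* = 8.6897.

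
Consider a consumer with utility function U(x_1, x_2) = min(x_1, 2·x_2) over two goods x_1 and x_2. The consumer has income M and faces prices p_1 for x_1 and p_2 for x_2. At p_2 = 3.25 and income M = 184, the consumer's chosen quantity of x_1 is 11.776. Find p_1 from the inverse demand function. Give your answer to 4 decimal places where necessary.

With perfect complements, no substitution: consume in ratio x_1:x_2 = 2:1.
Budget: p_1·x_1 + p_2·(1/2)·x_1 = M, so (2·p_1 + p_2)·x_1 = 2·M.
Demand: x_1*(p_1,p_2,M) = 2·M/(2·p_1 + p_2), x_2* = M/(2·p_1 + p_2).
Set x_1* = 11.776 in the demand function and solve for p_1: p_1 = 14.

p_1 = 14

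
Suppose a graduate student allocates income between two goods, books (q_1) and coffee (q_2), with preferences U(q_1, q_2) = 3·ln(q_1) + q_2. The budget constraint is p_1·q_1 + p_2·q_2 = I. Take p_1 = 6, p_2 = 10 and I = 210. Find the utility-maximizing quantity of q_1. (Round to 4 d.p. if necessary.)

q_1* = 5

Set MRS = p_1/p_2: (3/q_1)/1 = p_1/p_2.
So q_1*(p_1,p_2) = 3·p_2/p_1, independent of income; and q_2* = (I − 3·p_2)/p_2.
At the given prices: q_1* = 3·10/6 = 5.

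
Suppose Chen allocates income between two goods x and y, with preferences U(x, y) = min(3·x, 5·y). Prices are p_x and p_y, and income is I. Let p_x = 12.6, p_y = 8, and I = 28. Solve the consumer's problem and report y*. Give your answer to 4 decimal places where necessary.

Leontief preferences: the optimum is at the kink where x/5 = y/3, i.e. y = (3/5)·x.
Budget: p_x·x + p_y·(3/5)·x = I, so (5·p_x + 3·p_y)·x = 5·I.
Demand: x*(p_x,p_y,I) = 5·I/(5·p_x + 3·p_y), y* = 3·I/(5·p_x + 3·p_y).
Here 5·12.6 + 3·8 = 87, giving y* = 0.9655.

y* = 0.9655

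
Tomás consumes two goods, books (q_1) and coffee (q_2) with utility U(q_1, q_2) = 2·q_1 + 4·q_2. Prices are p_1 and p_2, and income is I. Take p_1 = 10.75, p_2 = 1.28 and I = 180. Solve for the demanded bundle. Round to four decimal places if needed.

q_1* = 0, q_2* = 140.625

Linear utility — the consumer picks whichever good has higher MU/price: 2/10.75 = 0.186 vs 4/1.28 = 3.125.
q_2 gives more utility per dollar, so spend all income on q_2: q_2* = I/p_2, q_1* = 0.
Numerically: q_1* = 0, q_2* = 140.625.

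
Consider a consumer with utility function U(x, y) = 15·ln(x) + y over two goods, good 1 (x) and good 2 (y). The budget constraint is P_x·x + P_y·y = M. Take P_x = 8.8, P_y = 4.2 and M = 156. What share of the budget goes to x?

share on x = 0.4038

MU_x = 15/x, MU_y = 1. Tangency: 15/x = P_x/P_y.
So x*(P_x,P_y) = 15·P_y/P_x, independent of income; and y* = (M − 15·P_y)/P_y.
At the given prices: x* = 15·4.2/8.8 = 7.1591, and y* = 22.1429.
Expenditure on x: 8.8·7.1591 = 63; share = 0.4038.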